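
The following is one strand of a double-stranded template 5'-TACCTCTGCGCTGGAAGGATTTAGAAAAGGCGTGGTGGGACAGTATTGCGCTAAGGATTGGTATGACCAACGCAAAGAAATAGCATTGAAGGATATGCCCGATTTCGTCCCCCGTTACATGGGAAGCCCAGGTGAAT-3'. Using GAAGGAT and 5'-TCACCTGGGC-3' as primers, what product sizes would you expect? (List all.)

122 bp, 48 bp

The forward primer GAAGGAT matches the top strand at positions 14–20, 88–94.
The reverse primer's reverse complement is GCCCAGGTGA, matching at positions 126–135.
Each forward site pairs with the reverse site to give a product ending at position 135: sizes 122, 48 bp.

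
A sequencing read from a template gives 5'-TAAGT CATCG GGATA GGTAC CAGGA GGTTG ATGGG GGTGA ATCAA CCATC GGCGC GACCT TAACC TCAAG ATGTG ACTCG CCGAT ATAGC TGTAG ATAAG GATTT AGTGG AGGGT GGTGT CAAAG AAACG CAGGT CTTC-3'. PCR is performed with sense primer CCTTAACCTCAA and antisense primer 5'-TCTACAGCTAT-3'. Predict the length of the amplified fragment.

39 bp

Scanning the template, CCTTAACCTCAA occurs at positions 58–69; this primer anneals to the bottom strand there with its 3' end pointing downstream.
Taking the reverse complement of TCTACAGCTAT gives ATAGCTGTAGA, found at positions 86–96 on the template; the primer anneals here to the top strand with its 3' end pointing upstream.
Product length = (reverse-primer end) − (forward-primer start) + 1 = 96 − 58 + 1 = 39 bp.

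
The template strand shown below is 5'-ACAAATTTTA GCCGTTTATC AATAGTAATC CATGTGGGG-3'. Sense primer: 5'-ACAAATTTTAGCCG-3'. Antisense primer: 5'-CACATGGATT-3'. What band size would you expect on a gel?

Forward primer ACAAATTTTAGCCG is found on the top strand at positions 1–14.
Reverse complement of the reverse primer: AATCCATGTG. This occurs on the top strand at positions 27–36.
The product runs from position 1 to position 36, so its length is 36 − 1 + 1 = 36 bp.

36 bp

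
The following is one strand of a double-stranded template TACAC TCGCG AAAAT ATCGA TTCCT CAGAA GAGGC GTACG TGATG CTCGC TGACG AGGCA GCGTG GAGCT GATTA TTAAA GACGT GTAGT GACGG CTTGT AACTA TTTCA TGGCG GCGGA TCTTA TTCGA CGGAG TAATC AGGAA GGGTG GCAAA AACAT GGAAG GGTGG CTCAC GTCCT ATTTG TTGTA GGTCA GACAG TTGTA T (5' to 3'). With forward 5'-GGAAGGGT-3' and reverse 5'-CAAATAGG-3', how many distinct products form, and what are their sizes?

Two products: 44 bp, 25 bp

The forward primer GGAAGGGT matches the top strand at positions 142–149, 161–168.
The reverse primer's reverse complement is CCTATTTG, matching at positions 178–185.
Each forward site pairs with the reverse site to give a product ending at position 185: sizes 44, 25 bp.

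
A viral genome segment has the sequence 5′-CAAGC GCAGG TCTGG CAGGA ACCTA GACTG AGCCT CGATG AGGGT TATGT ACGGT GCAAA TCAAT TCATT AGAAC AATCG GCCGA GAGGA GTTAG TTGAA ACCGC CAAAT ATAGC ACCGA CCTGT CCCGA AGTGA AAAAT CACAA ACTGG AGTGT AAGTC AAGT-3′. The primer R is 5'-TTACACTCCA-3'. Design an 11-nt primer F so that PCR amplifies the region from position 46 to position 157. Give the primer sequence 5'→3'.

The reverse primer's reverse complement TGGAGTGTAA matches the template at positions 148–157; the product starts at position 46.
The forward primer is identical to the top strand over positions 46–56: TATGTACGGTG.

5'-TATGTACGGTG-3'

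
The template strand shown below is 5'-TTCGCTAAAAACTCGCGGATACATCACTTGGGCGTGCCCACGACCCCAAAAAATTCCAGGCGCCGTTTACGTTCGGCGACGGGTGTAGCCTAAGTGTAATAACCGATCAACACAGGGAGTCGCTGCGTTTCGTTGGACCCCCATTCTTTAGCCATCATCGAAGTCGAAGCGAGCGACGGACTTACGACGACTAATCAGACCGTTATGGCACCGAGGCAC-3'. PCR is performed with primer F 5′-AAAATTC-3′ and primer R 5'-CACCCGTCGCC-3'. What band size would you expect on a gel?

36 bp

The forward primer matches the template at positions 50–56.
Taking the reverse complement of CACCCGTCGCC gives GGCGACGGGTG, found at positions 75–85 on the template; the primer anneals here to the top strand with its 3' end pointing upstream.
The product runs from position 50 to position 85, so its length is 85 − 50 + 1 = 36 bp.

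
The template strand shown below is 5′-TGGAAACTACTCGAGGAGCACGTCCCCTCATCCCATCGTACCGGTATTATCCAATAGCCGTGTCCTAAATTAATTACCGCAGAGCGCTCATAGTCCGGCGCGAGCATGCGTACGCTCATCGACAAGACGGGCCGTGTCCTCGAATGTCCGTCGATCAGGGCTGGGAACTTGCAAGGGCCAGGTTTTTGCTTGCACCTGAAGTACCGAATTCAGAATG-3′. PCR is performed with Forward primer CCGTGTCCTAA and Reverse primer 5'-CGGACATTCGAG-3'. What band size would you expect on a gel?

Scanning the template, CCGTGTCCTAA occurs at positions 58–68; this primer anneals to the bottom strand there with its 3' end pointing downstream.
Taking the reverse complement of CGGACATTCGAG gives CTCGAATGTCCG, found at positions 139–150 on the template; the primer anneals here to the top strand with its 3' end pointing upstream.
Amplicon spans positions 58–150: 93 bp.

93 bp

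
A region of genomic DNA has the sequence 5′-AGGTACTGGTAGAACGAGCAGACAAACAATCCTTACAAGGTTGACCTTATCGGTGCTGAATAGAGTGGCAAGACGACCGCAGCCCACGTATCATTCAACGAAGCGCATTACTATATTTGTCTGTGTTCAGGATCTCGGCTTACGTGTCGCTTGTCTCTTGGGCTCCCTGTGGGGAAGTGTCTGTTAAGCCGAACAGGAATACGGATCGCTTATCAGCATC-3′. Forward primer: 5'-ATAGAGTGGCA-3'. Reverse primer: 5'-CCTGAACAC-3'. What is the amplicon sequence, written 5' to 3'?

5'-ATAGAGTGGCAAGACGACCGCAGCCCACGTATCATTCAACGAAGCGCATTACTATATTTGTCTGTGTTCAGG-3'

Scanning the template, ATAGAGTGGCA occurs at positions 60–70; this primer anneals to the bottom strand there with its 3' end pointing downstream.
Reverse complement of the reverse primer: GTGTTCAGG. This occurs on the top strand at positions 123–131.
The product is the template from position 60 through 131 (72 bp).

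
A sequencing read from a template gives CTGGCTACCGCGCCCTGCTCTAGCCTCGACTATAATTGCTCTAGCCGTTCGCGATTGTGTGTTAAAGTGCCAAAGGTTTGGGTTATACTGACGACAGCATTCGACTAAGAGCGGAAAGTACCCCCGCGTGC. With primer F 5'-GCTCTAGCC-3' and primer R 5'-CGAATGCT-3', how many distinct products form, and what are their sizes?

Two products: 87 bp, 66 bp

The forward primer GCTCTAGCC matches the top strand at positions 17–25, 38–46.
The reverse primer's reverse complement is AGCATTCG, matching at positions 96–103.
Each forward site pairs with the reverse site to give a product ending at position 103: sizes 87, 66 bp.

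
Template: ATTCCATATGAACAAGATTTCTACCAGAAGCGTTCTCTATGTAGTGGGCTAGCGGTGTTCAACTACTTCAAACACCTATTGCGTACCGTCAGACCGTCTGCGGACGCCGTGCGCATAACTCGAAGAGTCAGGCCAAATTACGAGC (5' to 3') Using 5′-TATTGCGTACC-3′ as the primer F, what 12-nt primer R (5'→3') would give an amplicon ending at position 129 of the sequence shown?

5'-GACTCTTCGAGT-3'

The forward primer binds at positions 77–87; the product's 3' end on the top strand is position 129.
The reverse primer anneals to the top strand over positions 118–129, i.e. to ACTCGAAGAGTC.
Its sequence written 5'→3' is the reverse complement: GACTCTTCGAGT.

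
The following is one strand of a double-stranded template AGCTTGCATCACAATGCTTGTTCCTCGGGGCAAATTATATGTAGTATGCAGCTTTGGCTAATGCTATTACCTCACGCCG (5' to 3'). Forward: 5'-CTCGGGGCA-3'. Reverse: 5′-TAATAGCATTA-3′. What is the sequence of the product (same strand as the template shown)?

5'-CTCGGGGCAAATTATATGTAGTATGCAGCTTTGGCTAATGCTATTA-3'

Forward primer CTCGGGGCA is found on the top strand at positions 24–32.
Reverse complement of the reverse primer: TAATGCTATTA. This occurs on the top strand at positions 59–69.
The product is the template from position 24 through 69 (46 bp).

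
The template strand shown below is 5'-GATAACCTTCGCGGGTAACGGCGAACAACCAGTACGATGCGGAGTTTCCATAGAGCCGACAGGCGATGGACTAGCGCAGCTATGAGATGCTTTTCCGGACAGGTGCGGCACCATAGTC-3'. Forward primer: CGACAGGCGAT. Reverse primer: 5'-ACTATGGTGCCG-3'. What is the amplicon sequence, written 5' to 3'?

Scanning the template, CGACAGGCGAT occurs at positions 57–67; this primer anneals to the bottom strand there with its 3' end pointing downstream.
The reverse primer's reverse complement is CGGCACCATAGT, which matches the template at positions 106–117.
The product is the template from position 57 through 117 (61 bp).

5'-CGACAGGCGATGGACTAGCGCAGCTATGAGATGCTTTTCCGGACAGGTGCGGCACCATAGT-3'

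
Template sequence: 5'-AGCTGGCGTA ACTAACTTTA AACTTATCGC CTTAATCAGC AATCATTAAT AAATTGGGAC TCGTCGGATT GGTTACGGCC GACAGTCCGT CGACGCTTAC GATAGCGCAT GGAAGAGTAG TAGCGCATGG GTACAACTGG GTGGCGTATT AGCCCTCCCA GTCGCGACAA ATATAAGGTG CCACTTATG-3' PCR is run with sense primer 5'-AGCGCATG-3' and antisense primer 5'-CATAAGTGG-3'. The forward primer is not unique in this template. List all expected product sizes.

86 bp, 68 bp

The forward primer AGCGCATG matches the top strand at positions 104–111, 122–129.
The reverse primer's reverse complement is CCACTTATG, matching at positions 181–189.
Each forward site pairs with the reverse site to give a product ending at position 189: sizes 86, 68 bp.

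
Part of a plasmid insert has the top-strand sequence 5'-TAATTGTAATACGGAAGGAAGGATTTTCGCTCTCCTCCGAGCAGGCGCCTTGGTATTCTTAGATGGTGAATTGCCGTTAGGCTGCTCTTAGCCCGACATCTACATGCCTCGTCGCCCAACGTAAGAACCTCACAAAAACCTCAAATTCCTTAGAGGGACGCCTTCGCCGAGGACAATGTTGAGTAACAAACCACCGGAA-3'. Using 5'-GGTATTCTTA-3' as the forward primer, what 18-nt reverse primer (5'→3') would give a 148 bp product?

The forward primer binds at positions 52–61, so a 148 bp product ends at position 52 + 148 − 1 = 199.
The reverse primer anneals to the top strand over positions 182–199, i.e. to AGTAACAAACCACCGGAA.
Its sequence written 5'→3' is the reverse complement: TTCCGGTGGTTTGTTACT.

5'-TTCCGGTGGTTTGTTACT-3'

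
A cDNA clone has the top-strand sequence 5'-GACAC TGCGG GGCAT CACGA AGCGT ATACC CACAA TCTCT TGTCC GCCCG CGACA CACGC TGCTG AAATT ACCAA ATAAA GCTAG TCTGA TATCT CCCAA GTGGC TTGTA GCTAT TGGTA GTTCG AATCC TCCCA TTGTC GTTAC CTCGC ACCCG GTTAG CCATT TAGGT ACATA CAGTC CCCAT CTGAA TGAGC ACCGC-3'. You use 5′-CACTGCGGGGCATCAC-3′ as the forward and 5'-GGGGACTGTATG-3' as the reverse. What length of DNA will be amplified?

The forward primer matches the template at positions 3–18.
Reverse complement of the reverse primer: CATACAGTCCCC. This occurs on the top strand at positions 172–183.
Product length = (reverse-primer end) − (forward-primer start) + 1 = 183 − 3 + 1 = 181 bp.

181 bp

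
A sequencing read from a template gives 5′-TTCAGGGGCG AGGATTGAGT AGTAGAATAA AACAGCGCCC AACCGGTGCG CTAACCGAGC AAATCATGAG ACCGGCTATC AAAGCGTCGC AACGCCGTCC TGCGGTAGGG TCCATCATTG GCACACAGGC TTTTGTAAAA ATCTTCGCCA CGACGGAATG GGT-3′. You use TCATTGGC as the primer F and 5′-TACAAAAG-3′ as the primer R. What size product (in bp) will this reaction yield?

23 bp

The forward primer matches the template at positions 115–122.
The reverse primer's reverse complement is CTTTTGTA, which matches the template at positions 130–137.
Product length = (reverse-primer end) − (forward-primer start) + 1 = 137 − 115 + 1 = 23 bp.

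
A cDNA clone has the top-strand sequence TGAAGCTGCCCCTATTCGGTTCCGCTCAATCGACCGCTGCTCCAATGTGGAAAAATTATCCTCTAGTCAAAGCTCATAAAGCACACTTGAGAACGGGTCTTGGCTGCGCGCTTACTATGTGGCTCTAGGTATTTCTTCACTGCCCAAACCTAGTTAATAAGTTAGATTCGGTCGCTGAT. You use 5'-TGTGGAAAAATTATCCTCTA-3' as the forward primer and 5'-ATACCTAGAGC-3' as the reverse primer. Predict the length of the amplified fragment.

Scanning the template, TGTGGAAAAATTATCCTCTA occurs at positions 46–65; this primer anneals to the bottom strand there with its 3' end pointing downstream.
Reverse complement of the reverse primer: GCTCTAGGTAT. This occurs on the top strand at positions 122–132.
Product length = (reverse-primer end) − (forward-primer start) + 1 = 132 − 46 + 1 = 87 bp.

87 bp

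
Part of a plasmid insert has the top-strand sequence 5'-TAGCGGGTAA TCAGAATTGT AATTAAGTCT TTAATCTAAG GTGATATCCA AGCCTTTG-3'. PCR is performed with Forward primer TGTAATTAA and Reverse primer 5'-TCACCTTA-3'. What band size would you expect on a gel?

Forward primer TGTAATTAA is found on the top strand at positions 18–26.
Reverse complement of the reverse primer: TAAGGTGA. This occurs on the top strand at positions 37–44.
Amplicon spans positions 18–44: 27 bp.

27 bp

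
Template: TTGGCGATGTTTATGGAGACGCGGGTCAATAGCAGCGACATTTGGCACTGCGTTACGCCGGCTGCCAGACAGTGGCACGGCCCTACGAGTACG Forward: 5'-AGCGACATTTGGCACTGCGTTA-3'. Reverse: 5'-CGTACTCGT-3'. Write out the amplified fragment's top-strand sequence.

5'-AGCGACATTTGGCACTGCGTTACGCCGGCTGCCAGACAGTGGCACGGCCCTACGAGTACG-3'

Forward primer AGCGACATTTGGCACTGCGTTA is found on the top strand at positions 34–55.
Taking the reverse complement of CGTACTCGT gives ACGAGTACG, found at positions 85–93 on the template; the primer anneals here to the top strand with its 3' end pointing upstream.
The product is the template from position 34 through 93 (60 bp).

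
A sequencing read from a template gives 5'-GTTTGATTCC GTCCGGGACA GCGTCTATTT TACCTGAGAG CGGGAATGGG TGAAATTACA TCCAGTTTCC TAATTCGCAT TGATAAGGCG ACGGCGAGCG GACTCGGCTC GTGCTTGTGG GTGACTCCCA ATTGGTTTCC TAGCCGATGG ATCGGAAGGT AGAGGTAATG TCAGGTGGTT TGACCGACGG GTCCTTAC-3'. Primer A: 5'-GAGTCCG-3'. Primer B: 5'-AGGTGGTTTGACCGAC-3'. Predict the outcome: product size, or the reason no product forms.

Primer A (GAGTCCG) has reverse complement CGGACTC, which matches the top strand at positions 99–105; primer A anneals to the top strand there with its 3' end pointing upstream toward position 99.
Primer B (AGGTGGTTTGACCGAC) matches the top strand directly at positions 173–188; it anneals to the bottom strand with its 3' end pointing downstream toward position 188.
The 3' ends diverge (primer A extends toward position 1, primer B toward position 198), so the primers never converge on a shared product.

No product — the primers' 3' ends point away from each other.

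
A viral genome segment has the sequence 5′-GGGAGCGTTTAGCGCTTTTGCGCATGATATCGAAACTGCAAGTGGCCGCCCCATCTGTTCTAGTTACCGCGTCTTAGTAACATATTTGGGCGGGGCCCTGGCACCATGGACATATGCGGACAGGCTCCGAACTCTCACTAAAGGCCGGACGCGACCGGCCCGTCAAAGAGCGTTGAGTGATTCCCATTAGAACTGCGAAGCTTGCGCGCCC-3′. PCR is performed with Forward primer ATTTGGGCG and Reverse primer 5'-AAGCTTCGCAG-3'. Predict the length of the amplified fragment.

120 bp

The forward primer matches the template at positions 84–92.
Reverse complement of the reverse primer: CTGCGAAGCTT. This occurs on the top strand at positions 193–203.
Product length = (reverse-primer end) − (forward-primer start) + 1 = 203 − 84 + 1 = 120 bp.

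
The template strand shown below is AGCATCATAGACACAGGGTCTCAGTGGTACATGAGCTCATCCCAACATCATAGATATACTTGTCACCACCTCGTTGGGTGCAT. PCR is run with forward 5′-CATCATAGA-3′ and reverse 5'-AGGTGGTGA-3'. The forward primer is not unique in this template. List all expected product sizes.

69 bp, 26 bp

The forward primer CATCATAGA matches the top strand at positions 3–11, 46–54.
The reverse primer's reverse complement is TCACCACCT, matching at positions 63–71.
Each forward site pairs with the reverse site to give a product ending at position 71: sizes 69, 26 bp.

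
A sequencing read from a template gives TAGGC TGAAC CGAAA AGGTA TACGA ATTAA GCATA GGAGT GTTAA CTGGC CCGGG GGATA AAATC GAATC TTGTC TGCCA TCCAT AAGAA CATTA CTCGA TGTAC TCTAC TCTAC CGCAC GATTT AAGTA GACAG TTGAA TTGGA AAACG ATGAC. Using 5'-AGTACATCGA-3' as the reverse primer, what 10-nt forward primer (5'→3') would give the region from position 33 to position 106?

5'-ATAGGAGTGT-3'

The reverse primer's reverse complement TCGATGTACT matches the template at positions 97–106; the product starts at position 33.
The forward primer is identical to the top strand over positions 33–42: ATAGGAGTGT.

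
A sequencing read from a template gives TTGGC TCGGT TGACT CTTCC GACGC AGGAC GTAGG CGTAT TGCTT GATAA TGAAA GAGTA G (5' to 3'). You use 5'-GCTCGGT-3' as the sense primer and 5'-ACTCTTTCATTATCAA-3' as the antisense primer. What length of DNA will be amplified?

56 bp

The forward primer matches the template at positions 4–10.
Reverse complement of the reverse primer: TTGATAATGAAAGAGT. This occurs on the top strand at positions 44–59.
Amplicon spans positions 4–59: 56 bp.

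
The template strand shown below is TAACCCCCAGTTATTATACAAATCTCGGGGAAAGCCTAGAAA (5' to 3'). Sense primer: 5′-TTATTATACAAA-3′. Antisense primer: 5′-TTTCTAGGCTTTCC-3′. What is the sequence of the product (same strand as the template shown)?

Scanning the template, TTATTATACAAA occurs at positions 11–22; this primer anneals to the bottom strand there with its 3' end pointing downstream.
The reverse primer's reverse complement is GGAAAGCCTAGAAA, which matches the template at positions 29–42.
The product is the template from position 11 through 42 (32 bp).

5'-TTATTATACAAATCTCGGGGAAAGCCTAGAAA-3'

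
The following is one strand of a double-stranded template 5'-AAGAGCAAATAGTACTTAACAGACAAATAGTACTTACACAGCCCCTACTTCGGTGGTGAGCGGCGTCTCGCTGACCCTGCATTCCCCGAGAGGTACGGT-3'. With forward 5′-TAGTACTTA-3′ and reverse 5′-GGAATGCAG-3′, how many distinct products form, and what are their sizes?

The forward primer TAGTACTTA matches the top strand at positions 10–18, 28–36.
The reverse primer's reverse complement is CTGCATTCC, matching at positions 77–85.
Each forward site pairs with the reverse site to give a product ending at position 85: sizes 76, 58 bp.

Two products: 76 bp, 58 bp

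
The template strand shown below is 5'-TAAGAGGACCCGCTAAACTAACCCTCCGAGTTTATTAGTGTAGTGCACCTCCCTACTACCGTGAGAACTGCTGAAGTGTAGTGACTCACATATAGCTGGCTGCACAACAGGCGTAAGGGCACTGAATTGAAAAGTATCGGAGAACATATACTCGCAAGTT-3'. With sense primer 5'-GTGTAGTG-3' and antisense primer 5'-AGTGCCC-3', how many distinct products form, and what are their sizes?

Two products: 86 bp, 48 bp

The forward primer GTGTAGTG matches the top strand at positions 38–45, 76–83.
The reverse primer's reverse complement is GGGCACT, matching at positions 117–123.
Each forward site pairs with the reverse site to give a product ending at position 123: sizes 86, 48 bp.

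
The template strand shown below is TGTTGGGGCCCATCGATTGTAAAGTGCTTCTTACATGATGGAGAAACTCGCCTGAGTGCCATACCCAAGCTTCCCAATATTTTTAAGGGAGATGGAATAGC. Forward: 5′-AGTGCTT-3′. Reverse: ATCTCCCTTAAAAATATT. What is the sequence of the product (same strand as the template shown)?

Scanning the template, AGTGCTT occurs at positions 23–29; this primer anneals to the bottom strand there with its 3' end pointing downstream.
Taking the reverse complement of ATCTCCCTTAAAAATATT gives AATATTTTTAAGGGAGAT, found at positions 76–93 on the template; the primer anneals here to the top strand with its 3' end pointing upstream.
The product is the template from position 23 through 93 (71 bp).

5'-AGTGCTTCTTACATGATGGAGAAACTCGCCTGAGTGCCATACCCAAGCTTCCCAATATTTTTAAGGGAGAT-3'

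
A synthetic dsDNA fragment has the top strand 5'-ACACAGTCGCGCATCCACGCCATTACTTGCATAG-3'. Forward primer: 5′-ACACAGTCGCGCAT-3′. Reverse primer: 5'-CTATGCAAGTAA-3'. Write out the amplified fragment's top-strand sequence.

The forward primer matches the template at positions 1–14.
Reverse complement of the reverse primer: TTACTTGCATAG. This occurs on the top strand at positions 23–34.
The product is the template from position 1 through 34 (34 bp).

5'-ACACAGTCGCGCATCCACGCCATTACTTGCATAG-3'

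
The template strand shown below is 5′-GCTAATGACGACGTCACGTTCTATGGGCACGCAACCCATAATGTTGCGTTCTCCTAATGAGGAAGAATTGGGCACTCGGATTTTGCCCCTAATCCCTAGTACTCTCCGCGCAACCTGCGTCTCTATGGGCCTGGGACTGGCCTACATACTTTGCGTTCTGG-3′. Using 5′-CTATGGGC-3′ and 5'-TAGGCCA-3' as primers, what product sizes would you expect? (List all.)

The forward primer CTATGGGC matches the top strand at positions 21–28, 123–130.
The reverse primer's reverse complement is TGGCCTA, matching at positions 138–144.
Each forward site pairs with the reverse site to give a product ending at position 144: sizes 124, 22 bp.

124 bp, 22 bp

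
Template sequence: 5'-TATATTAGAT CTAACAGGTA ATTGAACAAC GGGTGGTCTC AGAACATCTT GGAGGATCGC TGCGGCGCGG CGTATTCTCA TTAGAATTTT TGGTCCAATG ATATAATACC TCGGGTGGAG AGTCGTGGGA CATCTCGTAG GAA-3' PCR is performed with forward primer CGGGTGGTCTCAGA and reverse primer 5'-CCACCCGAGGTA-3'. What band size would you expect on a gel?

89 bp

Scanning the template, CGGGTGGTCTCAGA occurs at positions 30–43; this primer anneals to the bottom strand there with its 3' end pointing downstream.
Reverse complement of the reverse primer: TACCTCGGGTGG. This occurs on the top strand at positions 107–118.
The product runs from position 30 to position 118, so its length is 118 − 30 + 1 = 89 bp.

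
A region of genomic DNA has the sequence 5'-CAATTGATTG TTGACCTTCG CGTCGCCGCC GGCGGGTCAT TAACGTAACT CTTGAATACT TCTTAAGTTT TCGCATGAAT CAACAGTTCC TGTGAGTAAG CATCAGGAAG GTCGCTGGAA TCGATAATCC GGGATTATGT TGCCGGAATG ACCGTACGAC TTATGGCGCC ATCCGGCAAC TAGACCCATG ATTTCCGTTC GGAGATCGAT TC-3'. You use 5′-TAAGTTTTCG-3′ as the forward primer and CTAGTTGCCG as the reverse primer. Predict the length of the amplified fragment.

Forward primer TAAGTTTTCG is found on the top strand at positions 64–73.
The reverse primer's reverse complement is CGGCAACTAG, which matches the template at positions 174–183.
Product length = (reverse-primer end) − (forward-primer start) + 1 = 183 − 64 + 1 = 120 bp.

120 bp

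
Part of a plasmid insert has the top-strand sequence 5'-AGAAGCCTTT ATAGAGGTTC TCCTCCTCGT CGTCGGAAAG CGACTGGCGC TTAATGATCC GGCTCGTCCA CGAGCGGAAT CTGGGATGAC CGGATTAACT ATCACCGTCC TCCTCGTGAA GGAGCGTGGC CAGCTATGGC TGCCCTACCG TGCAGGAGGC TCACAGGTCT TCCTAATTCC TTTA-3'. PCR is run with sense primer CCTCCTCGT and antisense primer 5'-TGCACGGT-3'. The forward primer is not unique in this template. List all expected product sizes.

The forward primer CCTCCTCGT matches the top strand at positions 22–30, 109–117.
The reverse primer's reverse complement is ACCGTGCA, matching at positions 147–154.
Each forward site pairs with the reverse site to give a product ending at position 154: sizes 133, 46 bp.

133 bp, 46 bp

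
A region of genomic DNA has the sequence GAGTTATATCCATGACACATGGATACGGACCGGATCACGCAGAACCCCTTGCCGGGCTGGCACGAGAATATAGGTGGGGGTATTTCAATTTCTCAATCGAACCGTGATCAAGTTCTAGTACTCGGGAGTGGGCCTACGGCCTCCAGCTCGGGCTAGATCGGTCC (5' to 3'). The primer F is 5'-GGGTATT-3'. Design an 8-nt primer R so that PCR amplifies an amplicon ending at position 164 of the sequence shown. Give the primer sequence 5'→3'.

5'-GGACCGAT-3'

The forward primer binds at positions 78–84; the product's 3' end on the top strand is position 164.
The reverse primer anneals to the top strand over positions 157–164, i.e. to ATCGGTCC.
Its sequence written 5'→3' is the reverse complement: GGACCGAT.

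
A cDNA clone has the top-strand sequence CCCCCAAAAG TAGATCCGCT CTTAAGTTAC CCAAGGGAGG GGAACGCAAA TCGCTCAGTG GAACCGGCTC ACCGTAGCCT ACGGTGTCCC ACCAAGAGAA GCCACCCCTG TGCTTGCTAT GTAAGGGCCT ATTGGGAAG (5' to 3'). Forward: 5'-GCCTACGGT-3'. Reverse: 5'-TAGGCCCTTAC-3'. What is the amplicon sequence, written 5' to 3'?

5'-GCCTACGGTGTCCCACCAAGAGAAGCCACCCCTGTGCTTGCTATGTAAGGGCCTA-3'

The forward primer matches the template at positions 77–85.
Taking the reverse complement of TAGGCCCTTAC gives GTAAGGGCCTA, found at positions 121–131 on the template; the primer anneals here to the top strand with its 3' end pointing upstream.
The product is the template from position 77 through 131 (55 bp).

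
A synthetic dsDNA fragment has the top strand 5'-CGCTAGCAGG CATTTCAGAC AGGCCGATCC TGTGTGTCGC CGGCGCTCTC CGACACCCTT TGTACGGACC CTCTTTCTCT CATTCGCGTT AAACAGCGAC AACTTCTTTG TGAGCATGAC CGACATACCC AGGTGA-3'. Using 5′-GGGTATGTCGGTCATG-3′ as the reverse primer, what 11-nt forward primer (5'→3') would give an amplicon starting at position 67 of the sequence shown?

5'-GACCCTCTTTC-3'

The reverse primer's reverse complement CATGACCGACATACCC matches the template at positions 115–130; the product starts at position 67.
The forward primer is identical to the top strand over positions 67–77: GACCCTCTTTC.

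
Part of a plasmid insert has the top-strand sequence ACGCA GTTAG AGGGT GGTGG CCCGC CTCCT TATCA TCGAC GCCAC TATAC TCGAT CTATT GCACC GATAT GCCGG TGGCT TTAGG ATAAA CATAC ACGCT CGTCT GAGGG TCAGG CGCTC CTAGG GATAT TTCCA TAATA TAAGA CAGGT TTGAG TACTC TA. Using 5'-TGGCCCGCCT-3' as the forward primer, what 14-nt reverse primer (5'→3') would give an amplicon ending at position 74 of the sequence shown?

5'-CGGCATATCGGTGC-3'

The forward primer binds at positions 18–27; the product's 3' end on the top strand is position 74.
The reverse primer anneals to the top strand over positions 61–74, i.e. to GCACCGATATGCCG.
Its sequence written 5'→3' is the reverse complement: CGGCATATCGGTGC.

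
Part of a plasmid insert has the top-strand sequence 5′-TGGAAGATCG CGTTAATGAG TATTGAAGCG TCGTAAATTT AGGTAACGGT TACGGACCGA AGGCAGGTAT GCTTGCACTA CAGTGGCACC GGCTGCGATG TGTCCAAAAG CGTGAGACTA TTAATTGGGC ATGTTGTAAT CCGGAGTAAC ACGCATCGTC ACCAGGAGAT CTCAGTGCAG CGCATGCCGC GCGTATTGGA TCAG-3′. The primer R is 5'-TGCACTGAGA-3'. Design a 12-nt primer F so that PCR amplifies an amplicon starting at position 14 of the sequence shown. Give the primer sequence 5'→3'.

5'-TAATGAGTATTG-3'

The reverse primer's reverse complement TCTCAGTGCA matches the template at positions 170–179; the product starts at position 14.
The forward primer is identical to the top strand over positions 14–25: TAATGAGTATTG.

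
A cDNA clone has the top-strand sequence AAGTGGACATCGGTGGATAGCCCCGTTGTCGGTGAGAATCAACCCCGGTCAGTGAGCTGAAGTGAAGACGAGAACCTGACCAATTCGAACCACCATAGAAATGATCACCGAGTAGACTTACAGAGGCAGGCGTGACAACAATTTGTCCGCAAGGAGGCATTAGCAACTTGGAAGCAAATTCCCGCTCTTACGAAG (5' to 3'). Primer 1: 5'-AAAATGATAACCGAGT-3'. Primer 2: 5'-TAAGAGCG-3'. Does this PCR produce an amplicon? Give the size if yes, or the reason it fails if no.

Primer 1 (AAAATGATAACCGAGT) does not match the top strand, and its reverse complement ACTCGGTTATCATTTT does not match either.
With no annealing site for primer 1, no amplification occurs.

No product — primer 1 has no binding site in the template.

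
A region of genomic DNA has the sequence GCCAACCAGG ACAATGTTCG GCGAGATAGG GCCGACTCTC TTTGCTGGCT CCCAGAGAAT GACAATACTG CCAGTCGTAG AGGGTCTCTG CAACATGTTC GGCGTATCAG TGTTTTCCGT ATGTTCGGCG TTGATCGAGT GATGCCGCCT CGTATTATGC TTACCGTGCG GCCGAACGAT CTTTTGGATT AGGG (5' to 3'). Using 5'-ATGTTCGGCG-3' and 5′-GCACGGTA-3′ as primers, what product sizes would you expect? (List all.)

156 bp, 75 bp, 49 bp

The forward primer ATGTTCGGCG matches the top strand at positions 14–23, 95–104, 121–130.
The reverse primer's reverse complement is TACCGTGC, matching at positions 162–169.
Each forward site pairs with the reverse site to give a product ending at position 169: sizes 156, 75, 49 bp.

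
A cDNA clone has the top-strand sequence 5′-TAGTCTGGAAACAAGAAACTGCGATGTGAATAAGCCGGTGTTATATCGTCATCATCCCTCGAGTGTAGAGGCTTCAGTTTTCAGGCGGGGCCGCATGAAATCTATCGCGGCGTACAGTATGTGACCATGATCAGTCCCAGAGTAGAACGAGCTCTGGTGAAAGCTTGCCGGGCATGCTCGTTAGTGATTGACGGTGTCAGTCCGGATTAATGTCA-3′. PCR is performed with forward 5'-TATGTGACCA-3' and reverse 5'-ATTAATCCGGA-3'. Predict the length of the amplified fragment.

Forward primer TATGTGACCA is found on the top strand at positions 118–127.
The reverse primer's reverse complement is TCCGGATTAAT, which matches the template at positions 201–211.
Amplicon spans positions 118–211: 94 bp.

94 bp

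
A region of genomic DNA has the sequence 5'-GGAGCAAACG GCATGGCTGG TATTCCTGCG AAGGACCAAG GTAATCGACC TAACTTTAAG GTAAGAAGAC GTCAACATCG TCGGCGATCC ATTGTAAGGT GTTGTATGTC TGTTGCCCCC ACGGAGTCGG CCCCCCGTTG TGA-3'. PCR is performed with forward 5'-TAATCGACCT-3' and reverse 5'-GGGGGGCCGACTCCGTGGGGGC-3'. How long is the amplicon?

Scanning the template, TAATCGACCT occurs at positions 42–51; this primer anneals to the bottom strand there with its 3' end pointing downstream.
Reverse complement of the reverse primer: GCCCCCACGGAGTCGGCCCCCC. This occurs on the top strand at positions 115–136.
The product runs from position 42 to position 136, so its length is 136 − 42 + 1 = 95 bp.

95 bp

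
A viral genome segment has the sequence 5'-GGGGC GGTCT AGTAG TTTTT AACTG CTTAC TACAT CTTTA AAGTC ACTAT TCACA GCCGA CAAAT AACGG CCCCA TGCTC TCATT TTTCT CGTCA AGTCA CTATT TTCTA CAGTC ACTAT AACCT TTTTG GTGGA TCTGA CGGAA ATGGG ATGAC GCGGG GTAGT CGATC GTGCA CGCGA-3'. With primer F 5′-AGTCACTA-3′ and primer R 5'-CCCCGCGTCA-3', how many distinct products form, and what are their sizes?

Three products: 120 bp, 66 bp, 50 bp

The forward primer AGTCACTA matches the top strand at positions 42–49, 96–103, 112–119.
The reverse primer's reverse complement is TGACGCGGGG, matching at positions 152–161.
Each forward site pairs with the reverse site to give a product ending at position 161: sizes 120, 66, 50 bp.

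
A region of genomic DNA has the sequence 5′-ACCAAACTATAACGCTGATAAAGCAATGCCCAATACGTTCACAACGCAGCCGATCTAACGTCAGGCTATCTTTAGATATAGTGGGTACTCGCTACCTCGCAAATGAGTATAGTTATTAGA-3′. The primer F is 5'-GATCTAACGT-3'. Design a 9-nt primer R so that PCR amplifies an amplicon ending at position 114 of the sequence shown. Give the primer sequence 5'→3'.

5'-AACTATACT-3'

The forward primer binds at positions 52–61; the product's 3' end on the top strand is position 114.
The reverse primer anneals to the top strand over positions 106–114, i.e. to AGTATAGTT.
Its sequence written 5'→3' is the reverse complement: AACTATACT.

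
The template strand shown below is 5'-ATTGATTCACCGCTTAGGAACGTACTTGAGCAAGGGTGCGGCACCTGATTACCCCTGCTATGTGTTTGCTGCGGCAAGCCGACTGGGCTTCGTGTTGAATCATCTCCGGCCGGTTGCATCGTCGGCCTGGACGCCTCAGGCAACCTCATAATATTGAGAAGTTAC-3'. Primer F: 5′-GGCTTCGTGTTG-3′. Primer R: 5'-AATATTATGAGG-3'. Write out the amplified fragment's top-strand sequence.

5'-GGCTTCGTGTTGAATCATCTCCGGCCGGTTGCATCGTCGGCCTGGACGCCTCAGGCAACCTCATAATATT-3'

Scanning the template, GGCTTCGTGTTG occurs at positions 86–97; this primer anneals to the bottom strand there with its 3' end pointing downstream.
Reverse complement of the reverse primer: CCTCATAATATT. This occurs on the top strand at positions 144–155.
The product is the template from position 86 through 155 (70 bp).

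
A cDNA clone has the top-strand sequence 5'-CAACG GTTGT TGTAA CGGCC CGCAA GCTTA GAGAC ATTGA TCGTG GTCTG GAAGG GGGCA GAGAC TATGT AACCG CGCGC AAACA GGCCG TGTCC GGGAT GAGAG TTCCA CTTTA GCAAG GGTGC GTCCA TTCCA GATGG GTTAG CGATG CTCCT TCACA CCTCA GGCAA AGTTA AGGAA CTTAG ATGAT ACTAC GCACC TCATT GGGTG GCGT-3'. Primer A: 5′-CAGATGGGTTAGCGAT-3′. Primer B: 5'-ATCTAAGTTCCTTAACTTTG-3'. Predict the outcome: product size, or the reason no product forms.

Primer A (CAGATGGGTTAGCGAT) matches the top strand at positions 134–149; it acts as a forward primer.
Primer B's reverse complement is CAAAGTTAAGGAACTTAGAT, matching the top strand at positions 168–187; it acts as a reverse primer.
The 3' ends face each other across positions 134–187, giving a 54 bp product.

Yes — a 54 bp product.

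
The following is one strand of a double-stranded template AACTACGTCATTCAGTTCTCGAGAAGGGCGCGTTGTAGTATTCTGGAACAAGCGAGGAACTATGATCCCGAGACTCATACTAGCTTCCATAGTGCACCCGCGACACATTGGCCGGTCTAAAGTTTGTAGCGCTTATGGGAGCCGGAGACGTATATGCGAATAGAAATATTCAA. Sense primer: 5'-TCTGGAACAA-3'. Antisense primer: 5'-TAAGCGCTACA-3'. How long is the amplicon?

Forward primer TCTGGAACAA is found on the top strand at positions 42–51.
The reverse primer's reverse complement is TGTAGCGCTTA, which matches the template at positions 125–135.
The product runs from position 42 to position 135, so its length is 135 − 42 + 1 = 94 bp.

94 bp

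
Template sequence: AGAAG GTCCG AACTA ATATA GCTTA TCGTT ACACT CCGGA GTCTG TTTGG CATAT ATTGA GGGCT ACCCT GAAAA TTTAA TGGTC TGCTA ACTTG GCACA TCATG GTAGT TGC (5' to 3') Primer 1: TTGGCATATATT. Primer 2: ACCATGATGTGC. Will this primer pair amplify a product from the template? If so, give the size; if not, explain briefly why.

Yes — a 61 bp product.

Primer 1 (TTGGCATATATT) matches the top strand at positions 47–58; it acts as a forward primer.
Primer 2's reverse complement is GCACATCATGGT, matching the top strand at positions 96–107; it acts as a reverse primer.
The 3' ends face each other across positions 47–107, giving a 61 bp product.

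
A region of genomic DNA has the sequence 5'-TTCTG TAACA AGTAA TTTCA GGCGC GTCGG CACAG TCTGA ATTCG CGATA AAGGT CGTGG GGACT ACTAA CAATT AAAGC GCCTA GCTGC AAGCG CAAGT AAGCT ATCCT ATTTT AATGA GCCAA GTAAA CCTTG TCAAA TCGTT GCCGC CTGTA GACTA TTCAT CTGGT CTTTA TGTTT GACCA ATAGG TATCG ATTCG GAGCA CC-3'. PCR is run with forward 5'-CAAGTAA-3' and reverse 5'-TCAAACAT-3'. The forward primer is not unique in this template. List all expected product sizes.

The forward primer CAAGTAA matches the top strand at positions 9–15, 96–102, 123–129.
The reverse primer's reverse complement is ATGTTTGA, matching at positions 175–182.
Each forward site pairs with the reverse site to give a product ending at position 182: sizes 174, 87, 60 bp.

174 bp, 87 bp, 60 bp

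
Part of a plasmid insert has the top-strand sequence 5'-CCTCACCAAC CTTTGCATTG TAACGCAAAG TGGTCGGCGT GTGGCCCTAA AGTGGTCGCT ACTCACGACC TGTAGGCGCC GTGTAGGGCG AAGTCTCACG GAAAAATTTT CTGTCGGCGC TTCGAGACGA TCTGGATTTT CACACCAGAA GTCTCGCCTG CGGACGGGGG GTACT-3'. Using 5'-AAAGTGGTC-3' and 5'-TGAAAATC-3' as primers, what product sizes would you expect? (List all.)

116 bp, 94 bp

The forward primer AAAGTGGTC matches the top strand at positions 27–35, 49–57.
The reverse primer's reverse complement is GATTTTCA, matching at positions 135–142.
Each forward site pairs with the reverse site to give a product ending at position 142: sizes 116, 94 bp.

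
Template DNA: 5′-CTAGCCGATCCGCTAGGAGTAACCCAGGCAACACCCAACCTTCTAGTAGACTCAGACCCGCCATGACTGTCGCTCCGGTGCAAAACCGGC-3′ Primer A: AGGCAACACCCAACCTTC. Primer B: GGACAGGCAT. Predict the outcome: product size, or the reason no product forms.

Primer B (GGACAGGCAT) does not match the top strand, and its reverse complement ATGCCTGTCC does not match either.
With no annealing site for primer B, no amplification occurs.

No product — primer B has no binding site in the template.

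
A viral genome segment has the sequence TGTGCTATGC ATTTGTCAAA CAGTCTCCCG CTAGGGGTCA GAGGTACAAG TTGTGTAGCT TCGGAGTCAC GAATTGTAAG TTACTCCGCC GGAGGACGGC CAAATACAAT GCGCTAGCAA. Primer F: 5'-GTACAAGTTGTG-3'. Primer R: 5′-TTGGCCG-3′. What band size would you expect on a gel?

Forward primer GTACAAGTTGTG is found on the top strand at positions 44–55.
The reverse primer's reverse complement is CGGCCAA, which matches the template at positions 97–103.
Amplicon spans positions 44–103: 60 bp.

60 bp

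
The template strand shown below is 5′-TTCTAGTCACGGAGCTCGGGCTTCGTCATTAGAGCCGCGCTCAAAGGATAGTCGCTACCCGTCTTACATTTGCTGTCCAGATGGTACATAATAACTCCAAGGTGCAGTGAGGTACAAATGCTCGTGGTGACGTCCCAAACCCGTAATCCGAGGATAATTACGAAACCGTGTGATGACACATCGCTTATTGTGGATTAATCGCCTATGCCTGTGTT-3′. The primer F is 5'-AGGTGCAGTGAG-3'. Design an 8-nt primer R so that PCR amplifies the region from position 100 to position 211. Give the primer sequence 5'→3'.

5'-CAGGCATA-3'

The product's 3' end on the top strand is position 211.
The reverse primer anneals to the top strand over positions 204–211, i.e. to TATGCCTG.
Its sequence written 5'→3' is the reverse complement: CAGGCATA.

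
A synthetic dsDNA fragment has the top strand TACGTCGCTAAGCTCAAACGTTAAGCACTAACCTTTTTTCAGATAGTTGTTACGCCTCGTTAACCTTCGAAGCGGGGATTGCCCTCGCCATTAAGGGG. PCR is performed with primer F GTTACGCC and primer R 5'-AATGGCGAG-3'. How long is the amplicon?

Forward primer GTTACGCC is found on the top strand at positions 49–56.
The reverse primer's reverse complement is CTCGCCATT, which matches the template at positions 84–92.
The product runs from position 49 to position 92, so its length is 92 − 49 + 1 = 44 bp.

44 bp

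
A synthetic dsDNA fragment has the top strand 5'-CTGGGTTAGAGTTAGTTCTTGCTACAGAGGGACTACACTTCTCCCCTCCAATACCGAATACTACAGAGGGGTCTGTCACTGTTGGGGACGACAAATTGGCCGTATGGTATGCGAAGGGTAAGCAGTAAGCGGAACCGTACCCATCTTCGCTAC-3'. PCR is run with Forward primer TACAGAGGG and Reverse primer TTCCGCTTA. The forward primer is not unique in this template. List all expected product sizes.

The forward primer TACAGAGGG matches the top strand at positions 23–31, 62–70.
The reverse primer's reverse complement is TAAGCGGAA, matching at positions 126–134.
Each forward site pairs with the reverse site to give a product ending at position 134: sizes 112, 73 bp.

112 bp, 73 bp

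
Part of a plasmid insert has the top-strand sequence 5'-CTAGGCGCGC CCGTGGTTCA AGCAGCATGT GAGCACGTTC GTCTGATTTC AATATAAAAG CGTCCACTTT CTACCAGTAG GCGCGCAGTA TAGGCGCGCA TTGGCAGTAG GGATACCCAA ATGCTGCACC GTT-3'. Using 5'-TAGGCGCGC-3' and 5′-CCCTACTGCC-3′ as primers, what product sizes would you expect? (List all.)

The forward primer TAGGCGCGC matches the top strand at positions 2–10, 78–86, 91–99.
The reverse primer's reverse complement is GGCAGTAGGG, matching at positions 103–112.
Each forward site pairs with the reverse site to give a product ending at position 112: sizes 111, 35, 22 bp.

111 bp, 35 bp, 22 bp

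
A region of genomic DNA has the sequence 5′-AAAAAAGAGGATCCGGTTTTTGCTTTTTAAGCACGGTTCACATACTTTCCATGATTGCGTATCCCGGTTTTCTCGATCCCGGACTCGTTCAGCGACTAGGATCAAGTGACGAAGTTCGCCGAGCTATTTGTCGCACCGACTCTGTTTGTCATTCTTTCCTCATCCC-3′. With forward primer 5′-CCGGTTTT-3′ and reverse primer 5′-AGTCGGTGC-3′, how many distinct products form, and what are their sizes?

Two products: 129 bp, 78 bp

The forward primer CCGGTTTT matches the top strand at positions 13–20, 64–71.
The reverse primer's reverse complement is GCACCGACT, matching at positions 133–141.
Each forward site pairs with the reverse site to give a product ending at position 141: sizes 129, 78 bp.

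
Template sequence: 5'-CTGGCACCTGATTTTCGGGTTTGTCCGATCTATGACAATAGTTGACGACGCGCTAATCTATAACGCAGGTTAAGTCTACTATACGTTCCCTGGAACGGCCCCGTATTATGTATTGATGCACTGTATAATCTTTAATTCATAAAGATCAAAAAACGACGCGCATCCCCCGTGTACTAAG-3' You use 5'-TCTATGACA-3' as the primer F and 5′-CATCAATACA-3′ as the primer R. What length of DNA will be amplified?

The forward primer matches the template at positions 29–37.
Taking the reverse complement of CATCAATACA gives TGTATTGATG, found at positions 109–118 on the template; the primer anneals here to the top strand with its 3' end pointing upstream.
Product length = (reverse-primer end) − (forward-primer start) + 1 = 118 − 29 + 1 = 90 bp.

90 bp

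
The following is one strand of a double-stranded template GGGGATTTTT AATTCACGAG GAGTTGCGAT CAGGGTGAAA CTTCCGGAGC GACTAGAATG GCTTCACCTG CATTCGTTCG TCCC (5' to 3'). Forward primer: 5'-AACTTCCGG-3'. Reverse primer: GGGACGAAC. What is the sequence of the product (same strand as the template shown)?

Scanning the template, AACTTCCGG occurs at positions 39–47; this primer anneals to the bottom strand there with its 3' end pointing downstream.
Reverse complement of the reverse primer: GTTCGTCCC. This occurs on the top strand at positions 76–84.
The product is the template from position 39 through 84 (46 bp).

5'-AACTTCCGGAGCGACTAGAATGGCTTCACCTGCATTCGTTCGTCCC-3'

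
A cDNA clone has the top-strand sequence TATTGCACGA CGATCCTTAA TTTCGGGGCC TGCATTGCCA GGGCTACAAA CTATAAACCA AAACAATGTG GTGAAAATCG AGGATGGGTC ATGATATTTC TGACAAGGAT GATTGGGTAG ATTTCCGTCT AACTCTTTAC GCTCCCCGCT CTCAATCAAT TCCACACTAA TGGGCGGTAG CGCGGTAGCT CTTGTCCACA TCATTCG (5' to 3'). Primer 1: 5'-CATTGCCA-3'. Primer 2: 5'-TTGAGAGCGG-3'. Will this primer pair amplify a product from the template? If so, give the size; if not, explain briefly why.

Primer 1 (CATTGCCA) matches the top strand at positions 33–40; it acts as a forward primer.
Primer 2's reverse complement is CCGCTCTCAA, matching the top strand at positions 146–155; it acts as a reverse primer.
The 3' ends face each other across positions 33–155, giving a 123 bp product.

Yes — a 123 bp product.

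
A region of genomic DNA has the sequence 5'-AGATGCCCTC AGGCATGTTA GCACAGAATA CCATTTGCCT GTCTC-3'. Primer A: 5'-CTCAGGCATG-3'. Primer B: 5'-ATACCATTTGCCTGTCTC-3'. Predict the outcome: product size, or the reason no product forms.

No product — both primers anneal to the same strand and extend in the same direction.

Primer A (CTCAGGCATG) matches the top strand at positions 8–17 (3' end points downstream).
Primer B (ATACCATTTGCCTGTCTC) also matches the top strand directly, at positions 28–45 — its reverse complement GAGACAGGCAAATGGTAT is not present.
Both primers anneal to the bottom strand with 3' ends pointing the same way, so neither can prime synthesis back toward the other.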